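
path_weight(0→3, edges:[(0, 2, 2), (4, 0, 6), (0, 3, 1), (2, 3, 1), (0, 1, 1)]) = w(0→3)=1
= 1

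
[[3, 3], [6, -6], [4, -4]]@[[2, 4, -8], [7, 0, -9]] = C[0][0] = (3)*(2) + (3)*(7) = 27
C[0][1] = (3)*(4) + (3)*(0) = 12
C[0][2] = (3)*(-8) + (3)*(-9) = -51
C[1][0] = (6)*(2) + (-6)*(7) = -30
C[1][1] = (6)*(4) + (-6)*(0) = 24
C[1][2] = (6)*(-8) + (-6)*(-9) = 6
... (3 more cells)
= [[27, 12, -51], [-30, 24, 6], [-20, 16, 4]]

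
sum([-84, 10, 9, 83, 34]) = 52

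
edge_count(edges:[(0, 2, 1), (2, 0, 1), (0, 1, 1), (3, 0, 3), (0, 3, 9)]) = 5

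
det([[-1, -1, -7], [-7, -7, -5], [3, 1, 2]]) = (1)*(-1)*det([[-7, -5], [1, 2]]) + (-1)*(-1)*det([[-7, -5], [3, 2]]) + (1)*(-7)*det([[-7, -7], [3, 1]])
= 9 + 1 + -98
= -88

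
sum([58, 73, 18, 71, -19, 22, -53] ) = 58 + 73 + 18 + 71 + (-19) + 22 + (-53)
= 170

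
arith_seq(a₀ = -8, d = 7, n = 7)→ a_0 = -8 + 0*7 = -8
a_1 = -8 + 1*7 = -1
a_2 = -8 + 2*7 = 6
...
= [-8, -1, 6, 13, 20, 27, 34]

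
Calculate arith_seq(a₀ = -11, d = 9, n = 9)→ a_0 = -11 + 0*9 = -11
a_1 = -11 + 1*9 = -2
a_2 = -11 + 2*9 = 7
...
= [-11, -2, 7, 16, 25, 34, 43, 52, 61]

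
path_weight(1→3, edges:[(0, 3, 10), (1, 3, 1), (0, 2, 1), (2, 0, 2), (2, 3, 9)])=1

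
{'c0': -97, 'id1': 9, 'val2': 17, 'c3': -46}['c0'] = -97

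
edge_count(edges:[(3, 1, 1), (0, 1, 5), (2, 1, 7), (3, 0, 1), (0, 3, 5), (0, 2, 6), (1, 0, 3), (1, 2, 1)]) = 8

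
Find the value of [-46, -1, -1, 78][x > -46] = [-1, -1, 78]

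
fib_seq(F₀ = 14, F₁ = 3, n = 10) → F_2 = F_1 + F_0 = 17
F_3 = F_2 + F_1 = 20
F_4 = F_3 + F_2 = 37
...
= [14, 3, 17, 20, 37, 57, 94, 151, 245, 396]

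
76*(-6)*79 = -36024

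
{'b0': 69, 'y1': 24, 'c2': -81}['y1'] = 24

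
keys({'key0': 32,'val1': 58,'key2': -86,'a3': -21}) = ['key0', 'val1', 'key2', 'a3']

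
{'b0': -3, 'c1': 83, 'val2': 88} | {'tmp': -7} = {'b0': -3, 'c1': 83, 'val2': 88, 'tmp': -7}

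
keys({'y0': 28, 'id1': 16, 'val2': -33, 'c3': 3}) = ['y0', 'id1', 'val2', 'c3']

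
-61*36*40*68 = -5973120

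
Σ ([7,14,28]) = 7 + 14 + 28
= 49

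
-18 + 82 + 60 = 124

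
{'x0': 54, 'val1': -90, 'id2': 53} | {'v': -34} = {'x0': 54, 'val1': -90, 'id2': 53, 'v': -34}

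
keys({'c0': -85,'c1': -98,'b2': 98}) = ['c0', 'c1', 'b2']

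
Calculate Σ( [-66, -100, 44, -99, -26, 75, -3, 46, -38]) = (-66) + (-100) + 44 + (-99) + (-26) + 75 + (-3) + 46 + (-38)
= -167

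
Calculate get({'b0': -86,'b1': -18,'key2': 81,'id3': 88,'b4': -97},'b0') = -86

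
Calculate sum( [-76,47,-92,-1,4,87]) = (-76) + 47 + (-92) + (-1) + 4 + 87
= -31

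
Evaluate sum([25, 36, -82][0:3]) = -21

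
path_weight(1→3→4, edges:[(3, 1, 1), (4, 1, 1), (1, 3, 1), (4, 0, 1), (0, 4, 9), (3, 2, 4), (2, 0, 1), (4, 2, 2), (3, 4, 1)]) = w(1→3)=1 + w(3→4)=1
= 2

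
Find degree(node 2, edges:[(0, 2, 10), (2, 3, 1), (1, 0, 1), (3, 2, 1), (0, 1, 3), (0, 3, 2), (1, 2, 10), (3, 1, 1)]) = incident: (0,2), (2,3), (3,2), (1,2)
= 4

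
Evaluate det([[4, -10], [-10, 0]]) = (4)*(0) - (-10)*(-10)
= -100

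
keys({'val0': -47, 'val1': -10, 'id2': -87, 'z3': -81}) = ['val0', 'val1', 'id2', 'z3']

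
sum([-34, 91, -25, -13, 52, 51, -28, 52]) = 146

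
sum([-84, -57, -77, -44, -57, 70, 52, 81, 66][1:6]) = slice → [-57, -77, -44, -57, 70]
(-57) + (-77) + (-44) + (-57) + 70
= -165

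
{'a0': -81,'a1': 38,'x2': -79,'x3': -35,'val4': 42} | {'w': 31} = {'a0': -81, 'a1': 38, 'x2': -79, 'x3': -35, 'val4': 42, 'w': 31}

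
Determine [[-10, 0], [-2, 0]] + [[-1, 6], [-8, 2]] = [[-11, 6], [-10, 2]]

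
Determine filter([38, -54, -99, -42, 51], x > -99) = keep x where x > -99: 38✓, -54✓, -99✗, -42✓, 51✓
= [38, -54, -42, 51]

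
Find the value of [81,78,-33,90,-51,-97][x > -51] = [81, 78, -33, 90]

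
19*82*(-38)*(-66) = 3907464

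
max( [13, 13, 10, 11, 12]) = 13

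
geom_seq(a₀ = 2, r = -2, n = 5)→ a_0 = 2*(-2)^0 = 2
a_1 = 2*(-2)^1 = -4
a_2 = 2*(-2)^2 = 8
...
= [2, -4, 8, -16, 32]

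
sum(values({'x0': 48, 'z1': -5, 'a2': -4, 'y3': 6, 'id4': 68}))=48 + (-5) + (-4) + 6 + 68
= 113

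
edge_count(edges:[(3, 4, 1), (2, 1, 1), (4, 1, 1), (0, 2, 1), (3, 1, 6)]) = 5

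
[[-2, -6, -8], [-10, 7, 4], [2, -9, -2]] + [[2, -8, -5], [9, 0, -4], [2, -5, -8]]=[[0, -14, -13], [-1, 7, 0], [4, -14, -10]]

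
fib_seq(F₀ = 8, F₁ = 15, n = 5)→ F_2 = F_1 + F_0 = 23
F_3 = F_2 + F_1 = 38
F_4 = F_3 + F_2 = 61
= [8, 15, 23, 38, 61]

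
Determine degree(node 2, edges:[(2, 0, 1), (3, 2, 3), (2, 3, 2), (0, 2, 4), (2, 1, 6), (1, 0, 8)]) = 5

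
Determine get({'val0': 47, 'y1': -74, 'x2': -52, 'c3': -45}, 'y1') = -74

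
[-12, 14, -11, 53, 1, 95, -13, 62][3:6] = [53, 1, 95]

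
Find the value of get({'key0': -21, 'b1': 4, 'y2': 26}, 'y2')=26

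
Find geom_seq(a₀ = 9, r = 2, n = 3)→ a_0 = 9*2^0 = 9
a_1 = 9*2^1 = 18
a_2 = 9*2^2 = 36
= [9, 18, 36]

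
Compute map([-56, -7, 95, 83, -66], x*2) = [-112, -14, 190, 166, -132]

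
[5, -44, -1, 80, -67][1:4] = [-44, -1, 80]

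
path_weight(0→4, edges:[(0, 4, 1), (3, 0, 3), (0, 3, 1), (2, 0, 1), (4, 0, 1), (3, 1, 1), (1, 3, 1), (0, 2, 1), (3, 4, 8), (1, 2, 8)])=w(0→4)=1
= 1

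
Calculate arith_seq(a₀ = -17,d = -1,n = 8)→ a_0 = -17 + 0*-1 = -17
a_1 = -17 + 1*-1 = -18
a_2 = -17 + 2*-1 = -19
...
= [-17, -18, -19, -20, -21, -22, -23, -24]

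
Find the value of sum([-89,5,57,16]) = (-89) + 5 + 57 + 16
= -11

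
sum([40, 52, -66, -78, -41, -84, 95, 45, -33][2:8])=-129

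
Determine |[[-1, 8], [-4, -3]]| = (-1)*(-3) - (8)*(-4)
= 35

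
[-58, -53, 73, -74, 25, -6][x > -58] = [-53, 73, 25, -6]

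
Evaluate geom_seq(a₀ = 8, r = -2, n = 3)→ [8, -16, 32]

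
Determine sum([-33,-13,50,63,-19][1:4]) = 100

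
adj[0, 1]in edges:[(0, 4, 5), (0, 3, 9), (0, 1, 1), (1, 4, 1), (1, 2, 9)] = 1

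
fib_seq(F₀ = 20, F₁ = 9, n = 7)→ [20, 9, 29, 38, 67, 105, 172]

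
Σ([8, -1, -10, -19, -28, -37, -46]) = -133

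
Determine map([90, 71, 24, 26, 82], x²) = (90)²=8100, (71)²=5041, (24)²=576, (26)²=676, (82)²=6724
= [8100, 5041, 576, 676, 6724]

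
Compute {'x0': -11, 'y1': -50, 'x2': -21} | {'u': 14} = {'x0': -11, 'y1': -50, 'x2': -21, 'u': 14}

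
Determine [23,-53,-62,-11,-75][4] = -75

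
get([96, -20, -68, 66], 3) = 66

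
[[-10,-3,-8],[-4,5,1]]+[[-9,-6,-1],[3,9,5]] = [[-19, -9, -9], [-1, 14, 6]]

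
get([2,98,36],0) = 2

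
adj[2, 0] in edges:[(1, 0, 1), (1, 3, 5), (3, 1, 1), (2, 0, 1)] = 1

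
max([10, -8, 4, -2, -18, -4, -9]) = 10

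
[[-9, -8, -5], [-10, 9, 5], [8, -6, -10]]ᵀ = [[-9, -10, 8], [-8, 9, -6], [-5, 5, -10]]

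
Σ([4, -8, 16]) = 4 + -8 + 16
= 12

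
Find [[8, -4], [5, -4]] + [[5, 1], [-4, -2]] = [[13, -3], [1, -6]]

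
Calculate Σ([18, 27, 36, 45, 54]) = 180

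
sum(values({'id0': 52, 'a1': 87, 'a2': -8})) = 131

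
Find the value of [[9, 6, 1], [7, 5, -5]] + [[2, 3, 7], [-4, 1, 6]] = [[11, 9, 8], [3, 6, 1]]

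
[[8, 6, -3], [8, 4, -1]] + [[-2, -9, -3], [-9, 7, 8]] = [[6, -3, -6], [-1, 11, 7]]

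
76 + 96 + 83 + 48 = 303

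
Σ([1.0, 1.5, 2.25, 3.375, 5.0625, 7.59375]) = 20.78125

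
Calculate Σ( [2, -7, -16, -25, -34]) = -80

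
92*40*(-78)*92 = -26407680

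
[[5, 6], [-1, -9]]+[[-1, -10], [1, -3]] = [[4, -4], [0, -12]]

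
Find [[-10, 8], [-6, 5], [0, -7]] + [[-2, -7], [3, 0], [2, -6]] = [[-12, 1], [-3, 5], [2, -13]]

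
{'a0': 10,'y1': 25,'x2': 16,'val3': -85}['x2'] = 16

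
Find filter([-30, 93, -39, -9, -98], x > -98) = [-30, 93, -39, -9]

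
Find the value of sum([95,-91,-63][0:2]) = 4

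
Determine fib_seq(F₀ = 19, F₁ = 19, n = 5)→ F_2 = F_1 + F_0 = 38
F_3 = F_2 + F_1 = 57
F_4 = F_3 + F_2 = 95
= [19, 19, 38, 57, 95]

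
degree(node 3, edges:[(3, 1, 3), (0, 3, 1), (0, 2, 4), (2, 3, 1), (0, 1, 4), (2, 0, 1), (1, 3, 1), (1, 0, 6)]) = 4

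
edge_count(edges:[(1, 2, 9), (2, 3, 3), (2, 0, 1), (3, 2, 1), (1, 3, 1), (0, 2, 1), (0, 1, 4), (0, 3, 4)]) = 8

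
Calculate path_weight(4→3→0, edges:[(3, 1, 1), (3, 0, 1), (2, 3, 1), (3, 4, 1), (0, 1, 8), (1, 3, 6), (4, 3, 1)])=2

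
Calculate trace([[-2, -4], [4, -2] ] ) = -4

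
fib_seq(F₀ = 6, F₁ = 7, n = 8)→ F_2 = F_1 + F_0 = 13
F_3 = F_2 + F_1 = 20
F_4 = F_3 + F_2 = 33
...
= [6, 7, 13, 20, 33, 53, 86, 139]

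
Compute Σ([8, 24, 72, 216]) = 8 + 24 + 72 + 216
= 320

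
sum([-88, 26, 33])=-29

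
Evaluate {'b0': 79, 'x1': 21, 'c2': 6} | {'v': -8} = {'b0': 79, 'x1': 21, 'c2': 6, 'v': -8}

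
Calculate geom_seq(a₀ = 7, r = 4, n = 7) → a_0 = 7*4^0 = 7
a_1 = 7*4^1 = 28
a_2 = 7*4^2 = 112
...
= [7, 28, 112, 448, 1792, 7168, 28672]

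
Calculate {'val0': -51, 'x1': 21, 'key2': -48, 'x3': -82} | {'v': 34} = {'val0': -51, 'x1': 21, 'key2': -48, 'x3': -82, 'v': 34}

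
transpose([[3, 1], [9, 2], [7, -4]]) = [[3, 9, 7], [1, 2, -4]]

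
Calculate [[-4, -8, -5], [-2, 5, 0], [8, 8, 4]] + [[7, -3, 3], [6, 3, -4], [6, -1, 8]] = [[3, -11, -2], [4, 8, -4], [14, 7, 12]]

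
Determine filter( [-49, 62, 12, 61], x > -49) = [62, 12, 61]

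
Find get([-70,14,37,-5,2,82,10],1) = 14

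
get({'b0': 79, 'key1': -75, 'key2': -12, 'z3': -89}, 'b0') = 79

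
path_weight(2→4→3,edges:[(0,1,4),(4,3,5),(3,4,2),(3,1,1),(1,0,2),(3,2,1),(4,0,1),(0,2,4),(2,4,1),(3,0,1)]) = w(2→4)=1 + w(4→3)=5
= 6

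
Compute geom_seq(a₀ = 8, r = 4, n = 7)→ [8, 32, 128, 512, 2048, 8192, 32768]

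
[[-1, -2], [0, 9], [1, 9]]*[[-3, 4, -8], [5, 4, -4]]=C[0][0] = (-1)*(-3) + (-2)*(5) = -7
C[0][1] = (-1)*(4) + (-2)*(4) = -12
C[0][2] = (-1)*(-8) + (-2)*(-4) = 16
C[1][0] = (0)*(-3) + (9)*(5) = 45
C[1][1] = (0)*(4) + (9)*(4) = 36
C[1][2] = (0)*(-8) + (9)*(-4) = -36
... (3 more cells)
= [[-7, -12, 16], [45, 36, -36], [42, 40, -44]]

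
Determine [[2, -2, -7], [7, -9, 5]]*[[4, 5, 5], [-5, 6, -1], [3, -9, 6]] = [[-3, 61, -30], [88, -64, 74]]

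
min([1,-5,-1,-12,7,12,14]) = -12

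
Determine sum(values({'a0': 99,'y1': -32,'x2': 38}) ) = 99 + (-32) + 38
= 105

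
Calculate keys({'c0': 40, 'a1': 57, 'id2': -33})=['c0', 'a1', 'id2']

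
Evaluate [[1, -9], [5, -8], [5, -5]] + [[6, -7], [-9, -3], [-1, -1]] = [[7, -16], [-4, -11], [4, -6]]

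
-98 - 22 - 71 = -191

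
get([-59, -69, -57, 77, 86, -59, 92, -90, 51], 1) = -69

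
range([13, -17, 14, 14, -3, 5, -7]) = 31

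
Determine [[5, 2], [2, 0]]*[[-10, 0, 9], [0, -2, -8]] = [[-50, -4, 29], [-20, 0, 18]]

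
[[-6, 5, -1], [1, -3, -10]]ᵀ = [[-6, 1], [5, -3], [-1, -10]]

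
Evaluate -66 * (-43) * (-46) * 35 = -4569180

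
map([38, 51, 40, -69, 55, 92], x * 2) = 38*2=76, 51*2=102, 40*2=80, -69*2=-138, 55*2=110, 92*2=184
= [76, 102, 80, -138, 110, 184]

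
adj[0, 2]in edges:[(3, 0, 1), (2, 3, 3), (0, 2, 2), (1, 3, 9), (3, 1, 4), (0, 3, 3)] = 2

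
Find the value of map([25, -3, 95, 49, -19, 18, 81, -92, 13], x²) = (25)²=625, (-3)²=9, (95)²=9025, (49)²=2401, (-19)²=361, (18)²=324, (81)²=6561, (-92)²=8464, (13)²=169
= [625, 9, 9025, 2401, 361, 324, 6561, 8464, 169]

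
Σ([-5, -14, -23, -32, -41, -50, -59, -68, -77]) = -369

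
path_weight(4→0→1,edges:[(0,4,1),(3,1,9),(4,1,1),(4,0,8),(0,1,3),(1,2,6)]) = w(4→0)=8 + w(0→1)=3
= 11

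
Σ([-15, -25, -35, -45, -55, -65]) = -240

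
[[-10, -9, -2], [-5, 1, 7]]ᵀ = [[-10, -5], [-9, 1], [-2, 7]]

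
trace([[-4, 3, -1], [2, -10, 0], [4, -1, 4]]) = -10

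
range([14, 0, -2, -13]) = 27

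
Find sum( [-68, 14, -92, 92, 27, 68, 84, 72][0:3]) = slice → [-68, 14, -92]
(-68) + 14 + (-92)
= -146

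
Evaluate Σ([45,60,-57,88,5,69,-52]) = 158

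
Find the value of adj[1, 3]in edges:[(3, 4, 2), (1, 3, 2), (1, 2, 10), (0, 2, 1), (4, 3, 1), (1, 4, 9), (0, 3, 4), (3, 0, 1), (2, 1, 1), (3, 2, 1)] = 2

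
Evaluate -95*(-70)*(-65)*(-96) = 41496000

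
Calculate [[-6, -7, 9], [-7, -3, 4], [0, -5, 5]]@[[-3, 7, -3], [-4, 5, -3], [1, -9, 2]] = C[0][0] = (-6)*(-3) + (-7)*(-4) + (9)*(1) = 55
C[0][1] = (-6)*(7) + (-7)*(5) + (9)*(-9) = -158
C[0][2] = (-6)*(-3) + (-7)*(-3) + (9)*(2) = 57
C[1][0] = (-7)*(-3) + (-3)*(-4) + (4)*(1) = 37
C[1][1] = (-7)*(7) + (-3)*(5) + (4)*(-9) = -100
C[1][2] = (-7)*(-3) + (-3)*(-3) + (4)*(2) = 38
... (3 more cells)
= [[55, -158, 57], [37, -100, 38], [25, -70, 25]]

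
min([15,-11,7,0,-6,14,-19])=-19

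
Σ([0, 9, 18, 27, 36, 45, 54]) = 0 + 9 + 18 + 27 + 36 + 45 + 54
= 189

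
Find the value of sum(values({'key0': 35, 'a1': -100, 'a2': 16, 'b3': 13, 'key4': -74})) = 35 + (-100) + 16 + 13 + (-74)
= -110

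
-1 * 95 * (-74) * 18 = 126540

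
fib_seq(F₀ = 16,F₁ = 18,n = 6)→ F_2 = F_1 + F_0 = 34
F_3 = F_2 + F_1 = 52
F_4 = F_3 + F_2 = 86
...
= [16, 18, 34, 52, 86, 138]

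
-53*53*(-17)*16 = 764048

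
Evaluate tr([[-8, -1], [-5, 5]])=diagonal: (-8) + 5
= -3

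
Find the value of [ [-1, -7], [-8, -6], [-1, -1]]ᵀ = [[-1, -8, -1], [-7, -6, -1]]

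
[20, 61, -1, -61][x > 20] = [61]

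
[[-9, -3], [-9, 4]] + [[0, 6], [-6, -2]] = [[-9, 3], [-15, 2]]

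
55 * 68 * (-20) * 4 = -299200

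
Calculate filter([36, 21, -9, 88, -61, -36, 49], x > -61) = keep x where x > -61: 36✓, 21✓, -9✓, 88✓, -61✗, -36✓, 49✓
= [36, 21, -9, 88, -36, 49]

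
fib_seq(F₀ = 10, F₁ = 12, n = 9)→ F_2 = F_1 + F_0 = 22
F_3 = F_2 + F_1 = 34
F_4 = F_3 + F_2 = 56
...
= [10, 12, 22, 34, 56, 90, 146, 236, 382]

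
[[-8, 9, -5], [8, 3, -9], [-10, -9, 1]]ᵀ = [[-8, 8, -10], [9, 3, -9], [-5, -9, 1]]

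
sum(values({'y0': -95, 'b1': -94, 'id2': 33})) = -156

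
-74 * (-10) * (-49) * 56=-2030560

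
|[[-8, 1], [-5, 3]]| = (-8)*(3) - (1)*(-5)
= -19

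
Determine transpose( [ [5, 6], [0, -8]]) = [[5, 0], [6, -8]]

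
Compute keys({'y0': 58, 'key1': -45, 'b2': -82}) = ['y0', 'key1', 'b2']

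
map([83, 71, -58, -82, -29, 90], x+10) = [93, 81, -48, -72, -19, 100]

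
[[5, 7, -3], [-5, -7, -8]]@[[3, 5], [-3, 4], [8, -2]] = [[-30, 59], [-58, -37]]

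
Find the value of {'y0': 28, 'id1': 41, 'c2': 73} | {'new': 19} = {'y0': 28, 'id1': 41, 'c2': 73, 'new': 19}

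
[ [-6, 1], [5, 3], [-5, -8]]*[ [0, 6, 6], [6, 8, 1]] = C[0][0] = (-6)*(0) + (1)*(6) = 6
C[0][1] = (-6)*(6) + (1)*(8) = -28
C[0][2] = (-6)*(6) + (1)*(1) = -35
C[1][0] = (5)*(0) + (3)*(6) = 18
C[1][1] = (5)*(6) + (3)*(8) = 54
C[1][2] = (5)*(6) + (3)*(1) = 33
... (3 more cells)
= [[6, -28, -35], [18, 54, 33], [-48, -94, -38]]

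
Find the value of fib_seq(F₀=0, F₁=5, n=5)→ F_2 = F_1 + F_0 = 5
F_3 = F_2 + F_1 = 10
F_4 = F_3 + F_2 = 15
= [0, 5, 5, 10, 15]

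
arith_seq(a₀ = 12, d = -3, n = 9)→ a_0 = 12 + 0*-3 = 12
a_1 = 12 + 1*-3 = 9
a_2 = 12 + 2*-3 = 6
...
= [12, 9, 6, 3, 0, -3, -6, -9, -12]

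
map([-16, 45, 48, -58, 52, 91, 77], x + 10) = -16+10=-6, 45+10=55, 48+10=58, -58+10=-48, 52+10=62, 91+10=101, 77+10=87
= [-6, 55, 58, -48, 62, 101, 87]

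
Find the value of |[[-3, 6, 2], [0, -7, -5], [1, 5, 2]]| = -49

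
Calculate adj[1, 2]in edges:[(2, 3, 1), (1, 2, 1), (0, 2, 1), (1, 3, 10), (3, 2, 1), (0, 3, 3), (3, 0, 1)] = 1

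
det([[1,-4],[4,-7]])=(1)*(-7) - (-4)*(4)
= 9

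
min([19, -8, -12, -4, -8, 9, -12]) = -12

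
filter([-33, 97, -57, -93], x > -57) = [-33, 97]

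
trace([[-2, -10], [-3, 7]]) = diagonal: (-2) + 7
= 5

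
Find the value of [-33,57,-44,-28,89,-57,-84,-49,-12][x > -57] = keep x where x > -57: -33✓, 57✓, -44✓, -28✓, 89✓, -57✗, -84✗, -49✓, -12✓
= [-33, 57, -44, -28, 89, -49, -12]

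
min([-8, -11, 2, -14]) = -14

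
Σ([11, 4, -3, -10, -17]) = -15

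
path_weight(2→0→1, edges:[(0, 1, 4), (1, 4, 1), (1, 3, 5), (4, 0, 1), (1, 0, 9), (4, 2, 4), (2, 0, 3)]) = 7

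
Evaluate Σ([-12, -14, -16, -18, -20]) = (-12) + (-14) + (-16) + (-18) + (-20)
= -80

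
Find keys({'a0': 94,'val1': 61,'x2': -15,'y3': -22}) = ['a0', 'val1', 'x2', 'y3']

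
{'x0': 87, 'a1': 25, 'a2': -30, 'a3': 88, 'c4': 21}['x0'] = 87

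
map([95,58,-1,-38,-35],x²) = [9025, 3364, 1, 1444, 1225]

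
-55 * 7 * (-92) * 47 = 1664740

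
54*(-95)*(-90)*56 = 25855200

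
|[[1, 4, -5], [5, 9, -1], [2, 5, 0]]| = (1)*(1)*det([[9, -1], [5, 0]]) + (-1)*(4)*det([[5, -1], [2, 0]]) + (1)*(-5)*det([[5, 9], [2, 5]])
= 5 + -8 + -35
= -38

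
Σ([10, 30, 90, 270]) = 400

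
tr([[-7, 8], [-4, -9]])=diagonal: (-7) + (-9)
= -16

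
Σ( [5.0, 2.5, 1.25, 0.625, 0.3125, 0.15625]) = 9.84375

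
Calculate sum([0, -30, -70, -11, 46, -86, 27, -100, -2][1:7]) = -124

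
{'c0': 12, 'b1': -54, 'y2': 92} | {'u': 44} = {'c0': 12, 'b1': -54, 'y2': 92, 'u': 44}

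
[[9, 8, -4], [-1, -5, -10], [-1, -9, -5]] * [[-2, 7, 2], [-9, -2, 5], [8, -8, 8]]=C[0][0] = (9)*(-2) + (8)*(-9) + (-4)*(8) = -122
C[0][1] = (9)*(7) + (8)*(-2) + (-4)*(-8) = 79
C[0][2] = (9)*(2) + (8)*(5) + (-4)*(8) = 26
C[1][0] = (-1)*(-2) + (-5)*(-9) + (-10)*(8) = -33
C[1][1] = (-1)*(7) + (-5)*(-2) + (-10)*(-8) = 83
C[1][2] = (-1)*(2) + (-5)*(5) + (-10)*(8) = -107
... (3 more cells)
= [[-122, 79, 26], [-33, 83, -107], [43, 51, -87]]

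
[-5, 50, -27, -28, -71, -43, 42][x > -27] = [-5, 50, 42]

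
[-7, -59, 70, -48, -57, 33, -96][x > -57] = [-7, 70, -48, 33]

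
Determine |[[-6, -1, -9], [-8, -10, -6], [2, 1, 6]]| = 180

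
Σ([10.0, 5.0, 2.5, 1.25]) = 10.0 + 5.0 + 2.5 + 1.25
= 18.75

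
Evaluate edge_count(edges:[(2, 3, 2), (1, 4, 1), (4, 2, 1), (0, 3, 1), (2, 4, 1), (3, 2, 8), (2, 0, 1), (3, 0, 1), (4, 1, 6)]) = 9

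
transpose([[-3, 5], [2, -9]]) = [[-3, 2], [5, -9]]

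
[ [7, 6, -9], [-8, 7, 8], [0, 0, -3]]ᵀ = [[7, -8, 0], [6, 7, 0], [-9, 8, -3]]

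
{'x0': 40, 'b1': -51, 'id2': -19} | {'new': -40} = {'x0': 40, 'b1': -51, 'id2': -19, 'new': -40}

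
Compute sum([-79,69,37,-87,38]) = (-79) + 69 + 37 + (-87) + 38
= -22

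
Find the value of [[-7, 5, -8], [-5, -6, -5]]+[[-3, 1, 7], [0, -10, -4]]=[[-10, 6, -1], [-5, -16, -9]]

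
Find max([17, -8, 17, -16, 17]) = 17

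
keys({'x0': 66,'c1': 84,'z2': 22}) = ['x0', 'c1', 'z2']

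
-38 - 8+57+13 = 24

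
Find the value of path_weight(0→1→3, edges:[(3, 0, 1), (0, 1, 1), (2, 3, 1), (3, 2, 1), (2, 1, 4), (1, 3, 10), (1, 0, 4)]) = 11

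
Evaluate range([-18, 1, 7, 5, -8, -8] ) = 25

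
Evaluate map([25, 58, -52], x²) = [625, 3364, 2704]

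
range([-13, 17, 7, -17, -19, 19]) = 38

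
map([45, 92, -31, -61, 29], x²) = (45)²=2025, (92)²=8464, (-31)²=961, (-61)²=3721, (29)²=841
= [2025, 8464, 961, 3721, 841]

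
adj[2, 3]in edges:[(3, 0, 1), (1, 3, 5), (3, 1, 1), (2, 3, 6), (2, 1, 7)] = 6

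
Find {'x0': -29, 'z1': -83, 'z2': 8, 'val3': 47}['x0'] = -29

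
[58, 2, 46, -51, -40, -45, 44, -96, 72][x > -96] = keep x where x > -96: 58✓, 2✓, 46✓, -51✓, -40✓, -45✓, 44✓, -96✗, 72✓
= [58, 2, 46, -51, -40, -45, 44, 72]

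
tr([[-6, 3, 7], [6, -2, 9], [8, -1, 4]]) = diagonal: (-6) + (-2) + 4
= -4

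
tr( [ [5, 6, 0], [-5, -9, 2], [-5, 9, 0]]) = -4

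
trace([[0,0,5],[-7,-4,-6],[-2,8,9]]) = diagonal: 0 + (-4) + 9
= 5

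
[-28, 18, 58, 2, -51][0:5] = [-28, 18, 58, 2, -51]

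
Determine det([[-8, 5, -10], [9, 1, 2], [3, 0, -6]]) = (1)*(-8)*det([[1, 2], [0, -6]]) + (-1)*(5)*det([[9, 2], [3, -6]]) + (1)*(-10)*det([[9, 1], [3, 0]])
= 48 + 300 + 30
= 378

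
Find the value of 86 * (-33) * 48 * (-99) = 13486176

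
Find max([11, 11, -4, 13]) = 13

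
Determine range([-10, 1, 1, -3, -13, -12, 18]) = 31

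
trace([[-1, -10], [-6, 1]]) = 0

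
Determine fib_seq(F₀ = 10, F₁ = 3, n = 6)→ F_2 = F_1 + F_0 = 13
F_3 = F_2 + F_1 = 16
F_4 = F_3 + F_2 = 29
...
= [10, 3, 13, 16, 29, 45]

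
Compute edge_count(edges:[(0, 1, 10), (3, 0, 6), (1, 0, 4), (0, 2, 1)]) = 4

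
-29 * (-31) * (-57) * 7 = -358701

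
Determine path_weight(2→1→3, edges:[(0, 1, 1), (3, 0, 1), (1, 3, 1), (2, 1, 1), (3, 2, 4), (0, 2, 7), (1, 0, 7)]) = 2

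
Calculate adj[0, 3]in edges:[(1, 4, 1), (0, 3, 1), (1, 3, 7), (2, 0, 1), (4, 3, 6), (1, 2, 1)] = 1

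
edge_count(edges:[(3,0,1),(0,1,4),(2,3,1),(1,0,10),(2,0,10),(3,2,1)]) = 6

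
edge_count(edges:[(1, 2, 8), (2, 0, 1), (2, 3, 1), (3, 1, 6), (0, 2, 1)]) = 5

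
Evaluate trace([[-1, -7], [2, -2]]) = diagonal: (-1) + (-2)
= -3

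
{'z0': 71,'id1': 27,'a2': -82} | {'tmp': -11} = {'z0': 71, 'id1': 27, 'a2': -82, 'tmp': -11}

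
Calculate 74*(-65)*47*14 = -3164980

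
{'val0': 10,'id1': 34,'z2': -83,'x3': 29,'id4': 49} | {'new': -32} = {'val0': 10, 'id1': 34, 'z2': -83, 'x3': 29, 'id4': 49, 'new': -32}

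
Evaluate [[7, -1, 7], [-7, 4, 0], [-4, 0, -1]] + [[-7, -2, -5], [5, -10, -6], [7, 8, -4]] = [[0, -3, 2], [-2, -6, -6], [3, 8, -5]]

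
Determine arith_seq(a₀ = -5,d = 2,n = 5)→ a_0 = -5 + 0*2 = -5
a_1 = -5 + 1*2 = -3
a_2 = -5 + 2*2 = -1
...
= [-5, -3, -1, 1, 3]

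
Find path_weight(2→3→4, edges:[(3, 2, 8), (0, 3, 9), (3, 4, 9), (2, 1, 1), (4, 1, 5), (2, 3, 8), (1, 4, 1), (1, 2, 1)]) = w(2→3)=8 + w(3→4)=9
= 17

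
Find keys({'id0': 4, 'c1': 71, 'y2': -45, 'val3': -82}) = ['id0', 'c1', 'y2', 'val3']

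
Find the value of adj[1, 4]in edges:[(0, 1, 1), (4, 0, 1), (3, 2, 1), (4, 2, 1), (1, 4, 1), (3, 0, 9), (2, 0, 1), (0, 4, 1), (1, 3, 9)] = 1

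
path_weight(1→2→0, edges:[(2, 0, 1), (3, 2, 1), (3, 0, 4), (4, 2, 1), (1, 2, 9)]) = 10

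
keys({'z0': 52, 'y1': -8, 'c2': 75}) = ['z0', 'y1', 'c2']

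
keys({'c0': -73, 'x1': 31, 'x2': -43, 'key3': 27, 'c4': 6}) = ['c0', 'x1', 'x2', 'key3', 'c4']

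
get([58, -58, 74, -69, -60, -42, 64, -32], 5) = -42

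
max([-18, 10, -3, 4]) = 10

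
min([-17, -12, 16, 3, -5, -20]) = -20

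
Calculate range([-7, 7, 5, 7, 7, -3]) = 14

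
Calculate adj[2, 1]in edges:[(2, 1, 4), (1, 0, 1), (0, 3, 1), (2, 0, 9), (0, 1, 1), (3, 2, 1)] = 4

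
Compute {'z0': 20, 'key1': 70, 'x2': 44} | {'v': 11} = {'z0': 20, 'key1': 70, 'x2': 44, 'v': 11}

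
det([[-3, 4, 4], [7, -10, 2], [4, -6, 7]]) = (1)*(-3)*det([[-10, 2], [-6, 7]]) + (-1)*(4)*det([[7, 2], [4, 7]]) + (1)*(4)*det([[7, -10], [4, -6]])
= 174 + -164 + -8
= 2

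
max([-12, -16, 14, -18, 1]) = 14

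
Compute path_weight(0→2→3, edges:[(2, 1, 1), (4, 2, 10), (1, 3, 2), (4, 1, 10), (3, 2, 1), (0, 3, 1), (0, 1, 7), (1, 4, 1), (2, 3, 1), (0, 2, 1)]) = 2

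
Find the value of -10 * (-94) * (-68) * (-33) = 2109360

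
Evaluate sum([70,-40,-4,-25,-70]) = 70 + (-40) + (-4) + (-25) + (-70)
= -69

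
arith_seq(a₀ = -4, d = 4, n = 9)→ a_0 = -4 + 0*4 = -4
a_1 = -4 + 1*4 = 0
a_2 = -4 + 2*4 = 4
...
= [-4, 0, 4, 8, 12, 16, 20, 24, 28]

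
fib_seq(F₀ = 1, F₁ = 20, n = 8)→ [1, 20, 21, 41, 62, 103, 165, 268]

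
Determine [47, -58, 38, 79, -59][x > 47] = [79]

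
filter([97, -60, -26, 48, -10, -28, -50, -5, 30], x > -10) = [97, 48, -5, 30]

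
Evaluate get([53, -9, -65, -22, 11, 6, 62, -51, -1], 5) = 6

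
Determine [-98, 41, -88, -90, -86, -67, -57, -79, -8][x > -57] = [41, -8]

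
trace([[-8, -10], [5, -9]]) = diagonal: (-8) + (-9)
= -17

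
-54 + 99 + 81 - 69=57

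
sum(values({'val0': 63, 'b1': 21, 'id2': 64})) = 148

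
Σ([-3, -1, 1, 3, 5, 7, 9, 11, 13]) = 45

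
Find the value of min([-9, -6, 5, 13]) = -9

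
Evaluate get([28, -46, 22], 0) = 28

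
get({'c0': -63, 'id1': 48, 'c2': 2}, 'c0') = -63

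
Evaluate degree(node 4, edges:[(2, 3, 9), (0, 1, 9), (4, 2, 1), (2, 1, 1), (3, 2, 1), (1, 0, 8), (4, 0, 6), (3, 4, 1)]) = 3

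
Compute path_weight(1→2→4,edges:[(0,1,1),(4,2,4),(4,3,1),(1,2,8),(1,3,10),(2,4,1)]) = 9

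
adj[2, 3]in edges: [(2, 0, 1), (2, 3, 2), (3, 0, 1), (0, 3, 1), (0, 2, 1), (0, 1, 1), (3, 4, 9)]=2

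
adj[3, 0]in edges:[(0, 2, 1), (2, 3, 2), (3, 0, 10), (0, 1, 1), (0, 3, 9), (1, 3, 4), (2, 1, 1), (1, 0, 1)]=10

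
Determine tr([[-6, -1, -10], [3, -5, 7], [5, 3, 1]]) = diagonal: (-6) + (-5) + 1
= -10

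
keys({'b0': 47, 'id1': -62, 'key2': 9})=['b0', 'id1', 'key2']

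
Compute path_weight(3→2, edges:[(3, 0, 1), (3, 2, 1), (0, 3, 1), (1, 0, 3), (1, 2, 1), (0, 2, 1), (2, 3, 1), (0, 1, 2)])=w(3→2)=1
= 1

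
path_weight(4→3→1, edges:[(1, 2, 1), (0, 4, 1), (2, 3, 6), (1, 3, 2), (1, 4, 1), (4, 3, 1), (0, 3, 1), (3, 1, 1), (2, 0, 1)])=w(4→3)=1 + w(3→1)=1
= 2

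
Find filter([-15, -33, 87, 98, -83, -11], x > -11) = keep x where x > -11: -15✗, -33✗, 87✓, 98✓, -83✗, -11✗
= [87, 98]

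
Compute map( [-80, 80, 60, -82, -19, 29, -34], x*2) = -80*2=-160, 80*2=160, 60*2=120, -82*2=-164, -19*2=-38, 29*2=58, -34*2=-68
= [-160, 160, 120, -164, -38, 58, -68]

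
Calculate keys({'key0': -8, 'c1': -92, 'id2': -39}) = ['key0', 'c1', 'id2']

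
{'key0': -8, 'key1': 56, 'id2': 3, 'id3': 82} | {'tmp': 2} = {'key0': -8, 'key1': 56, 'id2': 3, 'id3': 82, 'tmp': 2}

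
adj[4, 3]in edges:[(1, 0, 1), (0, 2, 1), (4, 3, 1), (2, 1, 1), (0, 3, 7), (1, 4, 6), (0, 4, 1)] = 1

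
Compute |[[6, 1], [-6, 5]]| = 36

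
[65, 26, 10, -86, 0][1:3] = [26, 10]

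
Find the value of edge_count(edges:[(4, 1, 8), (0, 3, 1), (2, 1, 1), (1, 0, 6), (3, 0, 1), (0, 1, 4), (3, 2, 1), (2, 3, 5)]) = 8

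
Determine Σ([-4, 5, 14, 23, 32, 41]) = 111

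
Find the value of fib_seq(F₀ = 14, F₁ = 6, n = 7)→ F_2 = F_1 + F_0 = 20
F_3 = F_2 + F_1 = 26
F_4 = F_3 + F_2 = 46
...
= [14, 6, 20, 26, 46, 72, 118]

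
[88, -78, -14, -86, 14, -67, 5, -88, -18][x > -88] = [88, -78, -14, -86, 14, -67, 5, -18]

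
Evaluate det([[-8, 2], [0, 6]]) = -48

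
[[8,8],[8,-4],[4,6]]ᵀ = [[8, 8, 4], [8, -4, 6]]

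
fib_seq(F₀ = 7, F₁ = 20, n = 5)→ [7, 20, 27, 47, 74]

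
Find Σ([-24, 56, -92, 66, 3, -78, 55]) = -14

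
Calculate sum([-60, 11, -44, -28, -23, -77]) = -221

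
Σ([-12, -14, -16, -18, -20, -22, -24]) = -126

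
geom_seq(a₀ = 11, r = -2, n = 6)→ [11, -22, 44, -88, 176, -352]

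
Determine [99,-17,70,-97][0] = 99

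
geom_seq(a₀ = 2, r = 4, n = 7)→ [2, 8, 32, 128, 512, 2048, 8192]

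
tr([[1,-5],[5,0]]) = diagonal: 1 + 0
= 1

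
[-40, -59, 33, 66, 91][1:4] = [-59, 33, 66]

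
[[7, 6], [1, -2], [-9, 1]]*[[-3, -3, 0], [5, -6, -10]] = [[9, -57, -60], [-13, 9, 20], [32, 21, -10]]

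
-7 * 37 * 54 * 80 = -1118880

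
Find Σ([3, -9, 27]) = 3 + -9 + 27
= 21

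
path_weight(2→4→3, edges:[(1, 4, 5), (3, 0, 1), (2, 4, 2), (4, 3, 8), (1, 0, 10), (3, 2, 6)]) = 10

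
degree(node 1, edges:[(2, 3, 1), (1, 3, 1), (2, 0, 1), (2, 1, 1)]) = 2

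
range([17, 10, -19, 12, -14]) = 36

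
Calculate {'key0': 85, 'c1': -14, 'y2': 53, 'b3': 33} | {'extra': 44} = {'key0': 85, 'c1': -14, 'y2': 53, 'b3': 33, 'extra': 44}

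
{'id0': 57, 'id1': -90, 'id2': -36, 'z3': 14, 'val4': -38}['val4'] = -38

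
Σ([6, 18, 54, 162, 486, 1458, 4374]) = 6558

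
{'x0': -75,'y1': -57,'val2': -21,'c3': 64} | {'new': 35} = {'x0': -75, 'y1': -57, 'val2': -21, 'c3': 64, 'new': 35}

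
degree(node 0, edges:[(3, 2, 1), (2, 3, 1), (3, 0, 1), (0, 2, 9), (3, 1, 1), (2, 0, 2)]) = 3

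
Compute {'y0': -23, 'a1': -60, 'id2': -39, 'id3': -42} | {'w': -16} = {'y0': -23, 'a1': -60, 'id2': -39, 'id3': -42, 'w': -16}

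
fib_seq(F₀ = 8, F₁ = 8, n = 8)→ F_2 = F_1 + F_0 = 16
F_3 = F_2 + F_1 = 24
F_4 = F_3 + F_2 = 40
...
= [8, 8, 16, 24, 40, 64, 104, 168]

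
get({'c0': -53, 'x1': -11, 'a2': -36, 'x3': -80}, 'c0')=-53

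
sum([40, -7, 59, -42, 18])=68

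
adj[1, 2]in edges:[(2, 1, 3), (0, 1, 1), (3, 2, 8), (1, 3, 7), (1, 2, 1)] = 1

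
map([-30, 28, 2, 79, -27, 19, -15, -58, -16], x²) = (-30)²=900, (28)²=784, (2)²=4, (79)²=6241, (-27)²=729, (19)²=361, (-15)²=225, (-58)²=3364, (-16)²=256
= [900, 784, 4, 6241, 729, 361, 225, 3364, 256]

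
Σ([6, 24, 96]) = 126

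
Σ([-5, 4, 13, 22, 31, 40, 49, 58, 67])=(-5) + 4 + 13 + 22 + 31 + 40 + 49 + 58 + 67
= 279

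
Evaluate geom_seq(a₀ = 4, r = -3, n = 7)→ a_0 = 4*(-3)^0 = 4
a_1 = 4*(-3)^1 = -12
a_2 = 4*(-3)^2 = 36
...
= [4, -12, 36, -108, 324, -972, 2916]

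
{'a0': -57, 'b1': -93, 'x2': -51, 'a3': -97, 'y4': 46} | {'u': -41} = {'a0': -57, 'b1': -93, 'x2': -51, 'a3': -97, 'y4': 46, 'u': -41}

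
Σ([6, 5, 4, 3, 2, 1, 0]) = 21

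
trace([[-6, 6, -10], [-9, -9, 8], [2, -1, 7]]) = diagonal: (-6) + (-9) + 7
= -8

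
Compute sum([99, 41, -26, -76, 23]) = 99 + 41 + (-26) + (-76) + 23
= 61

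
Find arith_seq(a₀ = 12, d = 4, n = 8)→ a_0 = 12 + 0*4 = 12
a_1 = 12 + 1*4 = 16
a_2 = 12 + 2*4 = 20
...
= [12, 16, 20, 24, 28, 32, 36, 40]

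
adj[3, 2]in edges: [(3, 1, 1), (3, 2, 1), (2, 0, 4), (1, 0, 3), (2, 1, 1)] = 1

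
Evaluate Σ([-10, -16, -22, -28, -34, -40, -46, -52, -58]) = -306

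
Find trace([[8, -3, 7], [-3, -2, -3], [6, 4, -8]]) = diagonal: 8 + (-2) + (-8)
= -2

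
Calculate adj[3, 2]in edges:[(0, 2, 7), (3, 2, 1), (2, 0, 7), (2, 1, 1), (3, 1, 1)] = 1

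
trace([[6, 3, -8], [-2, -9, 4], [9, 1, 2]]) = diagonal: 6 + (-9) + 2
= -1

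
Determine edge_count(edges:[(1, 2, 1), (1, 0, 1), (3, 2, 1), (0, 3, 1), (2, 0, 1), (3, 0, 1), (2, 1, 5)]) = 7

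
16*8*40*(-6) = -30720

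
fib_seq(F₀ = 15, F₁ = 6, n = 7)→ [15, 6, 21, 27, 48, 75, 123]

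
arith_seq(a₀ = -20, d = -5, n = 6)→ [-20, -25, -30, -35, -40, -45]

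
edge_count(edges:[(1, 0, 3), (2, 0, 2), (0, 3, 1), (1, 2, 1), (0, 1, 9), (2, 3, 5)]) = 6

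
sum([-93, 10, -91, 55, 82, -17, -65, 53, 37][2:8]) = slice → [-91, 55, 82, -17, -65, 53]
(-91) + 55 + 82 + (-17) + (-65) + 53
= 17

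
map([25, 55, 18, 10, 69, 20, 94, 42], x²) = (25)²=625, (55)²=3025, (18)²=324, (10)²=100, (69)²=4761, (20)²=400, (94)²=8836, (42)²=1764
= [625, 3025, 324, 100, 4761, 400, 8836, 1764]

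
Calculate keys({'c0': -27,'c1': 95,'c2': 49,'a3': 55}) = ['c0', 'c1', 'c2', 'a3']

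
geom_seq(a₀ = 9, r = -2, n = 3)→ a_0 = 9*(-2)^0 = 9
a_1 = 9*(-2)^1 = -18
a_2 = 9*(-2)^2 = 36
= [9, -18, 36]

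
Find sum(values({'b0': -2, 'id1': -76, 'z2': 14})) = -64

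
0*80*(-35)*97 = 0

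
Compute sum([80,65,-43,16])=80 + 65 + (-43) + 16
= 118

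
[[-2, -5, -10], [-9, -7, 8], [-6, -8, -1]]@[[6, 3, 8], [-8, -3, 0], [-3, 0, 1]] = [[58, 9, -26], [-22, -6, -64], [31, 6, -49]]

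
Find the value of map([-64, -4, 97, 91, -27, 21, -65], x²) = (-64)²=4096, (-4)²=16, (97)²=9409, (91)²=8281, (-27)²=729, (21)²=441, (-65)²=4225
= [4096, 16, 9409, 8281, 729, 441, 4225]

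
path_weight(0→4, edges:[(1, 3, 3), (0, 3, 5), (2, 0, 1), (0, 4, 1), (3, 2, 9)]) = 1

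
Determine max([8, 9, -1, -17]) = 9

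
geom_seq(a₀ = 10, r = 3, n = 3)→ a_0 = 10*3^0 = 10
a_1 = 10*3^1 = 30
a_2 = 10*3^2 = 90
= [10, 30, 90]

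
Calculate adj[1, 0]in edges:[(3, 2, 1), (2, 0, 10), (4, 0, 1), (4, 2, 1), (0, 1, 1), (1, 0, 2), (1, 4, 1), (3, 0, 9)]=2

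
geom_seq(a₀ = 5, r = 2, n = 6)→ [5, 10, 20, 40, 80, 160]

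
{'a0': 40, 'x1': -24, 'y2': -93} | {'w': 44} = {'a0': 40, 'x1': -24, 'y2': -93, 'w': 44}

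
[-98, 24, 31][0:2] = [-98, 24]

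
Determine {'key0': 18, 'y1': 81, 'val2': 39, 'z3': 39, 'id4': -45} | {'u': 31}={'key0': 18, 'y1': 81, 'val2': 39, 'z3': 39, 'id4': -45, 'u': 31}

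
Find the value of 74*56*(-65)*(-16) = 4309760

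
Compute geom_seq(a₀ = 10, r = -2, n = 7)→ a_0 = 10*(-2)^0 = 10
a_1 = 10*(-2)^1 = -20
a_2 = 10*(-2)^2 = 40
...
= [10, -20, 40, -80, 160, -320, 640]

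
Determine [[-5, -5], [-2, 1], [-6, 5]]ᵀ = [[-5, -2, -6], [-5, 1, 5]]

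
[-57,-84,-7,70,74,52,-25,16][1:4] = [-84, -7, 70]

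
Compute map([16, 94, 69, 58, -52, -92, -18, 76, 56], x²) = (16)²=256, (94)²=8836, (69)²=4761, (58)²=3364, (-52)²=2704, (-92)²=8464, (-18)²=324, (76)²=5776, (56)²=3136
= [256, 8836, 4761, 3364, 2704, 8464, 324, 5776, 3136]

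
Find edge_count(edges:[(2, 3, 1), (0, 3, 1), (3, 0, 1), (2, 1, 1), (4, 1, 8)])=5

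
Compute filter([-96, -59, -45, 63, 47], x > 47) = [63]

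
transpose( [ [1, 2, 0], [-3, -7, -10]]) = [[1, -3], [2, -7], [0, -10]]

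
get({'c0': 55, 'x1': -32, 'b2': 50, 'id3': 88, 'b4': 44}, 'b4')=44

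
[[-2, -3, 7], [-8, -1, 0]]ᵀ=[[-2, -8], [-3, -1], [7, 0]]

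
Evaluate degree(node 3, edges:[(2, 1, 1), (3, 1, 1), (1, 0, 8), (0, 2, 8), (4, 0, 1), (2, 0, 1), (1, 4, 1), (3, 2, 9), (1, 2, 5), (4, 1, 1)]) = incident: (3,1), (3,2)
= 2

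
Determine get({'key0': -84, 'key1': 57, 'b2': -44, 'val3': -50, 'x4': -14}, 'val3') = -50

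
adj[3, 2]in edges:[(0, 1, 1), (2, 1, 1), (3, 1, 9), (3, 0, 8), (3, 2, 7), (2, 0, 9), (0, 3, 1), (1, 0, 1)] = 7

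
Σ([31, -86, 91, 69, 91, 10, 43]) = 249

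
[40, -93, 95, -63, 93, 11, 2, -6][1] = -93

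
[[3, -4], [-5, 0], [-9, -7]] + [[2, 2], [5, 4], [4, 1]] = [[5, -2], [0, 4], [-5, -6]]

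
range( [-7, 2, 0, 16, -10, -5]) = 26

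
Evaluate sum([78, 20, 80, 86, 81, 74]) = 419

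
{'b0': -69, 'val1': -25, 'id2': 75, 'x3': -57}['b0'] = -69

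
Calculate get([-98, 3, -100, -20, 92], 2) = -100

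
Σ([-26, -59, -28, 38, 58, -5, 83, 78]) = (-26) + (-59) + (-28) + 38 + 58 + (-5) + 83 + 78
= 139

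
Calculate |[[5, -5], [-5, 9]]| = (5)*(9) - (-5)*(-5)
= 20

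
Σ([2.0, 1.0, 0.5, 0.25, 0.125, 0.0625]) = 2.0 + 1.0 + 0.5 + 0.25 + 0.125 + 0.0625
= 3.9375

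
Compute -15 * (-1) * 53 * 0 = 0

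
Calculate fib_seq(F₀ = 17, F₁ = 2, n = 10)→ F_2 = F_1 + F_0 = 19
F_3 = F_2 + F_1 = 21
F_4 = F_3 + F_2 = 40
...
= [17, 2, 19, 21, 40, 61, 101, 162, 263, 425]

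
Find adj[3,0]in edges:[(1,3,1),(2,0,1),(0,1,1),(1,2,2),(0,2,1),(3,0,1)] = 1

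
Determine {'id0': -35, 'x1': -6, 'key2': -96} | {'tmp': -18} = {'id0': -35, 'x1': -6, 'key2': -96, 'tmp': -18}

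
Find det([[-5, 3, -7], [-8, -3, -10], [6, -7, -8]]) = (1)*(-5)*det([[-3, -10], [-7, -8]]) + (-1)*(3)*det([[-8, -10], [6, -8]]) + (1)*(-7)*det([[-8, -3], [6, -7]])
= 230 + -372 + -518
= -660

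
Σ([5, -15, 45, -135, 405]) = 5 + -15 + 45 + -135 + 405
= 305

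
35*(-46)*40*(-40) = 2576000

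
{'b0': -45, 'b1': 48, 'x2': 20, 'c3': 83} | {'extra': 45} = {'b0': -45, 'b1': 48, 'x2': 20, 'c3': 83, 'extra': 45}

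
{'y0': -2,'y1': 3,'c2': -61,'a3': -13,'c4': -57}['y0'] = -2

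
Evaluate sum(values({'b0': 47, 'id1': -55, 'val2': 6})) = 47 + (-55) + 6
= -2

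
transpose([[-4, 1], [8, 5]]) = [[-4, 8], [1, 5]]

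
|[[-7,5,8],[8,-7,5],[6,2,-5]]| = 639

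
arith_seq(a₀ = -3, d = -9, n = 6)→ [-3, -12, -21, -30, -39, -48]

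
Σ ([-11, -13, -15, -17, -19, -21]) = (-11) + (-13) + (-15) + (-17) + (-19) + (-21)
= -96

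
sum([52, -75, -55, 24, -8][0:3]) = -78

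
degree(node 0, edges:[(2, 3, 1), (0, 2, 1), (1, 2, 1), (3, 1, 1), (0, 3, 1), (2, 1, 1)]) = 2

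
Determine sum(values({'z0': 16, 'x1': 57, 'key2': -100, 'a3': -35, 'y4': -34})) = 16 + 57 + (-100) + (-35) + (-34)
= -96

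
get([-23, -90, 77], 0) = -23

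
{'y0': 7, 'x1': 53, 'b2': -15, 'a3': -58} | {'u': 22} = {'y0': 7, 'x1': 53, 'b2': -15, 'a3': -58, 'u': 22}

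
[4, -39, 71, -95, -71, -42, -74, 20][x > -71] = [4, -39, 71, -42, 20]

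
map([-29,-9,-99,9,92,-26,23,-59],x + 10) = -29+10=-19, -9+10=1, -99+10=-89, 9+10=19, 92+10=102, -26+10=-16, 23+10=33, -59+10=-49
= [-19, 1, -89, 19, 102, -16, 33, -49]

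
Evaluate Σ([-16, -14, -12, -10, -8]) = (-16) + (-14) + (-12) + (-10) + (-8)
= -60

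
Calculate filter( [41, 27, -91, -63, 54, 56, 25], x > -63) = keep x where x > -63: 41✓, 27✓, -91✗, -63✗, 54✓, 56✓, 25✓
= [41, 27, 54, 56, 25]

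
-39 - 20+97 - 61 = -23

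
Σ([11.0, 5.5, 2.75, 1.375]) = 20.625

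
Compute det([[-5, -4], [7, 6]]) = -2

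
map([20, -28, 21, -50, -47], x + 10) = [30, -18, 31, -40, -37]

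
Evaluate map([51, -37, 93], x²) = (51)²=2601, (-37)²=1369, (93)²=8649
= [2601, 1369, 8649]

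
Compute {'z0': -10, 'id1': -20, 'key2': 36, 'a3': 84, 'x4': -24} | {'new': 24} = {'z0': -10, 'id1': -20, 'key2': 36, 'a3': 84, 'x4': -24, 'new': 24}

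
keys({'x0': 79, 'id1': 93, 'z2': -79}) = ['x0', 'id1', 'z2']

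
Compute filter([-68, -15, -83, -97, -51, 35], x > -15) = keep x where x > -15: -68✗, -15✗, -83✗, -97✗, -51✗, 35✓
= [35]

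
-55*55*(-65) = 196625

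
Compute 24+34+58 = 116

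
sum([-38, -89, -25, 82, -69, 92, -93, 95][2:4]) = 57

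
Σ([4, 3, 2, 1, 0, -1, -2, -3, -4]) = 4 + 3 + 2 + 1 + 0 + (-1) + (-2) + (-3) + (-4)
= 0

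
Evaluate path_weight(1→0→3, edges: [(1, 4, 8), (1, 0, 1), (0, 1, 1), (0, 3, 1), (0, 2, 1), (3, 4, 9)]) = 2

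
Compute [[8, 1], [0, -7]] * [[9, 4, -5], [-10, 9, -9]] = [[62, 41, -49], [70, -63, 63]]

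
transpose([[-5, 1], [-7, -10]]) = [[-5, -7], [1, -10]]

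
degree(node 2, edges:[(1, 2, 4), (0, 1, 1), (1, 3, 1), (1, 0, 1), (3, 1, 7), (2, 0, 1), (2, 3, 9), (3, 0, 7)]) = 3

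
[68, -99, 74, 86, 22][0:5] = [68, -99, 74, 86, 22]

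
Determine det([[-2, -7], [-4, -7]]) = -14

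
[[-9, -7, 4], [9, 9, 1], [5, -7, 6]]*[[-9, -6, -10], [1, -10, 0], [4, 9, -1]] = C[0][0] = (-9)*(-9) + (-7)*(1) + (4)*(4) = 90
C[0][1] = (-9)*(-6) + (-7)*(-10) + (4)*(9) = 160
C[0][2] = (-9)*(-10) + (-7)*(0) + (4)*(-1) = 86
C[1][0] = (9)*(-9) + (9)*(1) + (1)*(4) = -68
C[1][1] = (9)*(-6) + (9)*(-10) + (1)*(9) = -135
C[1][2] = (9)*(-10) + (9)*(0) + (1)*(-1) = -91
... (3 more cells)
= [[90, 160, 86], [-68, -135, -91], [-28, 94, -56]]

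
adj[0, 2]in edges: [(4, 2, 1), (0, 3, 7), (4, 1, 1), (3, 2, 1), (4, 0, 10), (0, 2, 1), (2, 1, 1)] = 1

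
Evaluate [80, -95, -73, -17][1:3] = [-95, -73]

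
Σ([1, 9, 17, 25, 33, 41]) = 1 + 9 + 17 + 25 + 33 + 41
= 126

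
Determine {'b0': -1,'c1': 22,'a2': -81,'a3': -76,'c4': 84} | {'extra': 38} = {'b0': -1, 'c1': 22, 'a2': -81, 'a3': -76, 'c4': 84, 'extra': 38}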